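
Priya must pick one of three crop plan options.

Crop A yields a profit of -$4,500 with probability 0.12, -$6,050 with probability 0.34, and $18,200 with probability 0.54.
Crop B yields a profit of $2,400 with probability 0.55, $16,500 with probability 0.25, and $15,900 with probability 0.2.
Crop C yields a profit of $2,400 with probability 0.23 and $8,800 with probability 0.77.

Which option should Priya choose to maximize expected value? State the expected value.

Crop A = 0.12 × (-4500) + 0.34 × (-6050) + 0.54 × 18200 = -540 − 2057 + 9828 = 7231
Crop B = 0.55 × 2400 + 0.25 × 16500 + 0.2 × 15900 = 1320 + 4125 + 3180 = 8625
Crop C = 0.23 × 2400 + 0.77 × 8800 = 552 + 6776 = 7328

Crop B ($8,625)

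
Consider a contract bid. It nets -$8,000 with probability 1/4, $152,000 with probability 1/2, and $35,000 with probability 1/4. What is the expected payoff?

EV = 1/4 × (-8000) + 1/2 × 152000 + 1/4 × 35000 = -2000 + 76000 + 8750 = 82750

$82,750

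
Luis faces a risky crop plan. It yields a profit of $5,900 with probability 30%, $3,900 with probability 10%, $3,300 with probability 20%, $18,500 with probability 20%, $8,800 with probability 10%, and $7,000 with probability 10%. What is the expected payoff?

EV = 0.3 × 5900 + 0.1 × 3900 + 0.2 × 3300 + 0.2 × 18500 + 0.1 × 8800 + 0.1 × 7000 = 1770 + 390 + 660 + 3700 + 880 + 700 = 8100

$8,100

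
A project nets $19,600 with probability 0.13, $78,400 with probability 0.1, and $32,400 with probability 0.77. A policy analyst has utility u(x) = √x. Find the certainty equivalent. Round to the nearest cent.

$34,151.04

E[u] = 0.13·√19600 + 0.1·√78400 + 0.77·√32400 = 0.13·140 + 0.1·280 + 0.77·180 = 184.8
CE = (184.8)² = 34151.04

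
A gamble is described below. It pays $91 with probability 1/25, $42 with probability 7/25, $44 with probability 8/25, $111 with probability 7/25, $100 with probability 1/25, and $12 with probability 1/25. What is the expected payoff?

EV = 1/25 × 91 + 7/25 × 42 + 8/25 × 44 + 7/25 × 111 + 1/25 × 100 + 1/25 × 12 = 3.64 + 11.76 + 14.08 + 31.08 + 4 + 0.48 = 65.04

$65.04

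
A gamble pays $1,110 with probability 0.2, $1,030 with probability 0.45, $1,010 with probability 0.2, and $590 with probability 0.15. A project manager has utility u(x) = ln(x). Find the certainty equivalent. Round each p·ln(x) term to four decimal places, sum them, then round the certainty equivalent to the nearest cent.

E[u] = 0.2·ln(1110) + 0.45·ln(1030) + 0.2·ln(1010) + 0.15·ln(590) = 1.4024 + 3.1218 + 1.3835 + 0.9570 = 6.8647
CE = e^6.8647 ≈ 957.86

$957.86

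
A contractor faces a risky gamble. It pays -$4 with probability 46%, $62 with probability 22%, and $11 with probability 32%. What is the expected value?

$15.32

EV = 0.46 × (-4) + 0.22 × 62 + 0.32 × 11 = -1.84 + 13.64 + 3.52 = 15.32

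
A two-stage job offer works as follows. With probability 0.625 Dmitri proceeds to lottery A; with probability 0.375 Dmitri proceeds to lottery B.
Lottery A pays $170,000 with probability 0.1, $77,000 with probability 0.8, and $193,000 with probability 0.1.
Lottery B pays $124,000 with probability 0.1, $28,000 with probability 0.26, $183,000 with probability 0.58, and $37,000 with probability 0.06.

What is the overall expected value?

EV(A) = 0.1 × 170000 + 0.8 × 77000 + 0.1 × 193000 = 17000 + 61600 + 19300 = 97900
EV(B) = 0.1 × 124000 + 0.26 × 28000 + 0.58 × 183000 + 0.06 × 37000 = 12400 + 7280 + 106140 + 2220 = 128040
Overall = 0.625 × 97900 + 0.375 × 128040 = 61187.5 + 48015 = 109202.5

$109,202.50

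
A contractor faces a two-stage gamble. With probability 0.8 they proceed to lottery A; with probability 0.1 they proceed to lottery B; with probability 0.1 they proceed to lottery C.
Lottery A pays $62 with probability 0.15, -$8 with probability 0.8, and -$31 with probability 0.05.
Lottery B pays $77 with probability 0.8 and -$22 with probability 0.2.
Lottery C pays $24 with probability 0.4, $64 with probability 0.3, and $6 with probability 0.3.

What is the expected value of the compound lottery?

$9.86

EV(A) = 0.15 × 62 + 0.8 × (-8) + 0.05 × (-31) = 9.3 − 6.4 − 1.55 = 1.35
EV(B) = 0.8 × 77 + 0.2 × (-22) = 61.6 − 4.4 = 57.2
EV(C) = 0.4 × 24 + 0.3 × 64 + 0.3 × 6 = 9.6 + 19.2 + 1.8 = 30.6
Overall = 0.8 × 1.35 + 0.1 × 57.2 + 0.1 × 30.6 = 1.08 + 5.72 + 3.06 = 9.86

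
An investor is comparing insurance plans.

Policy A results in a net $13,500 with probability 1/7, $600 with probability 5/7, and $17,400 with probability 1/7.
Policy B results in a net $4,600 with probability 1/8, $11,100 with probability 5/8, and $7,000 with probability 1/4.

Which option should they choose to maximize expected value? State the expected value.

Policy A = 1/7 × 13500 + 5/7 × 600 + 1/7 × 17400 = 1928.5714 + 428.5714 + 2485.7143 = 4842.8571
Policy B = 1/8 × 4600 + 5/8 × 11100 + 1/4 × 7000 = 575 + 6937.5 + 1750 = 9262.5

Policy B ($9,262.50)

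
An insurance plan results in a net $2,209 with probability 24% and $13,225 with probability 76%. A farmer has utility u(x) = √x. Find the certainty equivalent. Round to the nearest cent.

$9,737.74

E[u] = 0.24·√2209 + 0.76·√13225 = 0.24·47 + 0.76·115 = 98.68
CE = (98.68)² = 9737.7424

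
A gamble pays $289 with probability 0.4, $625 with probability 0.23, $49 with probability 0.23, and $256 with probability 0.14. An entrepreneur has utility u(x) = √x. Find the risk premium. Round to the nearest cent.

E[u] = 0.4·√289 + 0.23·√625 + 0.23·√49 + 0.14·√256 = 0.4·17 + 0.23·25 + 0.23·7 + 0.14·16 = 16.4
CE = (16.4)² = 268.96
Risk premium = EV − CE = 306.46 − 268.96 = 37.5

$37.50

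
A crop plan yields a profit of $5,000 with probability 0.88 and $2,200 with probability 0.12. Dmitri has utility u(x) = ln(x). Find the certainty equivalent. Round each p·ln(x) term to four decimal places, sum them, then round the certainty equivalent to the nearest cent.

$4,530.56

E[u] = 0.88·ln(5000) + 0.12·ln(2200) = 7.4951 + 0.9235 = 8.4186
CE = e^8.4186 ≈ 4530.56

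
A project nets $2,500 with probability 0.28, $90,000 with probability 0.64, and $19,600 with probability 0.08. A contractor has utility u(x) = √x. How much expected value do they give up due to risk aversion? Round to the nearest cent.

$12,692.16

E[u] = 0.28·√2500 + 0.64·√90000 + 0.08·√19600 = 0.28·50 + 0.64·300 + 0.08·140 = 217.2
CE = (217.2)² = 47175.84
Risk premium = EV − CE = 59868 − 47175.84 = 12692.16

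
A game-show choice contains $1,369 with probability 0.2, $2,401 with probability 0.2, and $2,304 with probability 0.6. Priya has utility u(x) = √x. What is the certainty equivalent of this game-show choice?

E[u] = 0.2·√1369 + 0.2·√2401 + 0.6·√2304 = 0.2·37 + 0.2·49 + 0.6·48 = 46
CE = (46)² = 2116

$2,116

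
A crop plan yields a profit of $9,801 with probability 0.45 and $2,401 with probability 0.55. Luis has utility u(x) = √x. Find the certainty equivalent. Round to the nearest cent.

$5,112.25

E[u] = 0.45·√9801 + 0.55·√2401 = 0.45·99 + 0.55·49 = 71.5
CE = (71.5)² = 5112.25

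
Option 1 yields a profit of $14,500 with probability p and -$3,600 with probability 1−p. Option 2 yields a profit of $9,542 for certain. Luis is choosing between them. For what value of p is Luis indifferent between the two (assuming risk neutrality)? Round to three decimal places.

p·14500 + (1−p)·(-3600) = 9542
18100p − 3600 = 9542
p = (9542 + 3600) / 18100

p = 0.726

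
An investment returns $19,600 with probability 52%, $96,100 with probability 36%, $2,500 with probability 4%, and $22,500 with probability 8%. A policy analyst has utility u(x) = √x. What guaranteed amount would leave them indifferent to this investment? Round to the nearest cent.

E[u] = 0.52·√19600 + 0.36·√96100 + 0.04·√2500 + 0.08·√22500 = 0.52·140 + 0.36·310 + 0.04·50 + 0.08·150 = 198.4
CE = (198.4)² = 39362.56

$39,362.56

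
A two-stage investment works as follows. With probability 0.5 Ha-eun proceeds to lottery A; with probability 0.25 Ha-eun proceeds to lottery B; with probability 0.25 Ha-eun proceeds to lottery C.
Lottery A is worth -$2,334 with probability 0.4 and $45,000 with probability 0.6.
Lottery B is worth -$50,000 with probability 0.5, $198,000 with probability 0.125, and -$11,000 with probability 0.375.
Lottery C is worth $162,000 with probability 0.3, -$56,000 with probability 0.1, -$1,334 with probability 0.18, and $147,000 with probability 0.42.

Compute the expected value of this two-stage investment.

$38,064.42

EV(A) = 0.4 × (-2334) + 0.6 × 45000 = -933.6 + 27000 = 26066.4
EV(B) = 0.5 × (-50000) + 0.125 × 198000 + 0.375 × (-11000) = -25000 + 24750 − 4125 = -4375
EV(C) = 0.3 × 162000 + 0.1 × (-56000) + 0.18 × (-1334) + 0.42 × 147000 = 48600 − 5600 − 240.12 + 61740 = 104499.88
Overall = 0.5 × 26066.4 + 0.25 × (-4375) + 0.25 × 104499.88 = 13033.2 − 1093.75 + 26124.97 = 38064.42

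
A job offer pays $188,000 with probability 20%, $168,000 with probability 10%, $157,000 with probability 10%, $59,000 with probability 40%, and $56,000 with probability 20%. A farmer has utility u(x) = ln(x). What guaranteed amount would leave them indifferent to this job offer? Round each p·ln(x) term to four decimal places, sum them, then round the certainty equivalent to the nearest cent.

$90,138.26

E[u] = 0.2·ln(188000) + 0.1·ln(168000) + 0.1·ln(157000) + 0.4·ln(59000) + 0.2·ln(56000) = 2.4288 + 1.2032 + 1.1964 + 4.3941 + 2.1866 = 11.4091
CE = e^11.4091 ≈ 90138.26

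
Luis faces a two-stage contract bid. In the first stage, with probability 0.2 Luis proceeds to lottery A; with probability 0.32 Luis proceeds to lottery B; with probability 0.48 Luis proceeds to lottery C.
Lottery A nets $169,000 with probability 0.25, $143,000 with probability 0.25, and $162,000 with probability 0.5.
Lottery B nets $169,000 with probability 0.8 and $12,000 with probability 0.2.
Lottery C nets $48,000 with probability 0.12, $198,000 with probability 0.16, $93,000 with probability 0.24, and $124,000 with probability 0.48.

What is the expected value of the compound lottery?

$133,086.40

EV(A) = 0.25 × 169000 + 0.25 × 143000 + 0.5 × 162000 = 42250 + 35750 + 81000 = 159000
EV(B) = 0.8 × 169000 + 0.2 × 12000 = 135200 + 2400 = 137600
EV(C) = 0.12 × 48000 + 0.16 × 198000 + 0.24 × 93000 + 0.48 × 124000 = 5760 + 31680 + 22320 + 59520 = 119280
Overall = 0.2 × 159000 + 0.32 × 137600 + 0.48 × 119280 = 31800 + 44032 + 57254.4 = 133086.4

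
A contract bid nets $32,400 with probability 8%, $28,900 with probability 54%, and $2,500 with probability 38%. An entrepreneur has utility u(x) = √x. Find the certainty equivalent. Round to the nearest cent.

$15,675.04

E[u] = 0.08·√32400 + 0.54·√28900 + 0.38·√2500 = 0.08·180 + 0.54·170 + 0.38·50 = 125.2
CE = (125.2)² = 15675.04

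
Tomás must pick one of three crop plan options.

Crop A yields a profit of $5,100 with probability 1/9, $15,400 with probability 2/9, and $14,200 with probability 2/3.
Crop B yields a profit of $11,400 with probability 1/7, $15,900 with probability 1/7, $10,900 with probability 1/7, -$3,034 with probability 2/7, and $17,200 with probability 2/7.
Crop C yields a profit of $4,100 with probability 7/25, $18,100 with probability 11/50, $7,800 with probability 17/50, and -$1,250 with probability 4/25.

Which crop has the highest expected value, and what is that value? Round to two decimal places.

Crop A ($13,455.56)

Crop A = 1/9 × 5100 + 2/9 × 15400 + 2/3 × 14200 = 566.6667 + 3422.2222 + 9466.6667 = 13455.5556
Crop B = 1/7 × 11400 + 1/7 × 15900 + 1/7 × 10900 + 2/7 × (-3034) + 2/7 × 17200 = 1628.5714 + 2271.4286 + 1557.1429 − 866.8571 + 4914.2857 = 9504.5714
Crop C = 7/25 × 4100 + 11/50 × 18100 + 17/50 × 7800 + 4/25 × (-1250) = 1148 + 3982 + 2652 − 200 = 7582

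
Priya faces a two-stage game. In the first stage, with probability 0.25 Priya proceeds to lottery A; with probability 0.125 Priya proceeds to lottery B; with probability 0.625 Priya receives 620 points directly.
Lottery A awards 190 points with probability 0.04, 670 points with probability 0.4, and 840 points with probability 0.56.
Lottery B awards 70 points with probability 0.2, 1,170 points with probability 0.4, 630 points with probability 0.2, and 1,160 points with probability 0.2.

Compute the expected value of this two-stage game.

EV(A) = 0.04 × 190 + 0.4 × 670 + 0.56 × 840 = 7.6 + 268 + 470.4 = 746
EV(B) = 0.2 × 70 + 0.4 × 1170 + 0.2 × 630 + 0.2 × 1160 = 14 + 468 + 126 + 232 = 840
Branch C: 620 (certain)
Overall = 0.25 × 746 + 0.125 × 840 + 0.625 × 620 = 186.5 + 105 + 387.5 = 679

679 points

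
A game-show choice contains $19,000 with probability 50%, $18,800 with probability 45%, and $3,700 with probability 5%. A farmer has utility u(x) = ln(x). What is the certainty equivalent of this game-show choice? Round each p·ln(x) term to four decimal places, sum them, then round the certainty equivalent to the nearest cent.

$17,423.93

E[u] = 0.5·ln(19000) + 0.45·ln(18800) + 0.05·ln(3700) = 4.9261 + 4.4287 + 0.4108 = 9.7656
CE = e^9.7656 ≈ 17423.93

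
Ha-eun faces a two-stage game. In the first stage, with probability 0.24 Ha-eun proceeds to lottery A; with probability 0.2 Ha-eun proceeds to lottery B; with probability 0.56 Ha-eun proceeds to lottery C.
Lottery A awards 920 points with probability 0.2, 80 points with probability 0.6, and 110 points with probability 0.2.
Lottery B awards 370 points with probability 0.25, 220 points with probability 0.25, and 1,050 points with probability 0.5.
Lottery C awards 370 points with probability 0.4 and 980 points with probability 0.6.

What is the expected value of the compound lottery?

607.62 points

EV(A) = 0.2 × 920 + 0.6 × 80 + 0.2 × 110 = 184 + 48 + 22 = 254
EV(B) = 0.25 × 370 + 0.25 × 220 + 0.5 × 1050 = 92.5 + 55 + 525 = 672.5
EV(C) = 0.4 × 370 + 0.6 × 980 = 148 + 588 = 736
Overall = 0.24 × 254 + 0.2 × 672.5 + 0.56 × 736 = 60.96 + 134.5 + 412.16 = 607.62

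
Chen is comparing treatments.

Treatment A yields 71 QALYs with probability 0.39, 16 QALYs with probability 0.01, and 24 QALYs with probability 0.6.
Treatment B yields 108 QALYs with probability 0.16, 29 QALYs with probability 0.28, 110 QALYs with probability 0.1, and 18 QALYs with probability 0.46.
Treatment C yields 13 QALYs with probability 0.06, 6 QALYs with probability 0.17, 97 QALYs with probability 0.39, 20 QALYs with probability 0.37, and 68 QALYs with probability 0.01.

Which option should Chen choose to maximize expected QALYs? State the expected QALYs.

Treatment A = 0.39 × 71 + 0.01 × 16 + 0.6 × 24 = 27.69 + 0.16 + 14.4 = 42.25
Treatment B = 0.16 × 108 + 0.28 × 29 + 0.1 × 110 + 0.46 × 18 = 17.28 + 8.12 + 11 + 8.28 = 44.68
Treatment C = 0.06 × 13 + 0.17 × 6 + 0.39 × 97 + 0.37 × 20 + 0.01 × 68 = 0.78 + 1.02 + 37.83 + 7.4 + 0.68 = 47.71

Treatment C (47.71 QALYs)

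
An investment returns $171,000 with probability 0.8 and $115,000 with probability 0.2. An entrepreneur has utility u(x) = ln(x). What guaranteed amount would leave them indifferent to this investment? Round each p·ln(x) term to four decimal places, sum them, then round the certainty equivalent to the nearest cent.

E[u] = 0.8·ln(171000) + 0.2·ln(115000) = 9.6395 + 2.3305 = 11.9700
CE = e^11.9700 ≈ 157944.66

$157,944.66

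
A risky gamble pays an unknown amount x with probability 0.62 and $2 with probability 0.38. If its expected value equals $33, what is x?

0.62·x + 0.38·2 = 33
0.62·x = 33 − 0.76 = 32.24
x = 32.24 / 0.62 = 52

x = $52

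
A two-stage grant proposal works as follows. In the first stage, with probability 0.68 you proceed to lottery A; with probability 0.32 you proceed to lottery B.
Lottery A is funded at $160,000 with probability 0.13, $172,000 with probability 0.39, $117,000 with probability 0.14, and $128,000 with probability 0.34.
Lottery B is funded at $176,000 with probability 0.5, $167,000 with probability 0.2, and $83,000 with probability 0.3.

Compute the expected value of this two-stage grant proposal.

EV(A) = 0.13 × 160000 + 0.39 × 172000 + 0.14 × 117000 + 0.34 × 128000 = 20800 + 67080 + 16380 + 43520 = 147780
EV(B) = 0.5 × 176000 + 0.2 × 167000 + 0.3 × 83000 = 88000 + 33400 + 24900 = 146300
Overall = 0.68 × 147780 + 0.32 × 146300 = 100490.4 + 46816 = 147306.4

$147,306.40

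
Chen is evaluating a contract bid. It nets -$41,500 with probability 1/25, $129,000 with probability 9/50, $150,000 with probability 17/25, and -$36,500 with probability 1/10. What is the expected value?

EV = 1/25 × (-41500) + 9/50 × 129000 + 17/25 × 150000 + 1/10 × (-36500) = -1660 + 23220 + 102000 − 3650 = 119910

$119,910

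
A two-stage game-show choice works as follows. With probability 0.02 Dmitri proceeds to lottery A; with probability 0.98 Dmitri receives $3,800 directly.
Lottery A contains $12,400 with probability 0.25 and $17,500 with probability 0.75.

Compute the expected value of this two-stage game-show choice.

EV(A) = 0.25 × 12400 + 0.75 × 17500 = 3100 + 13125 = 16225
Branch B: 3800 (certain)
Overall = 0.02 × 16225 + 0.98 × 3800 = 324.5 + 3724 = 4048.5

$4,048.50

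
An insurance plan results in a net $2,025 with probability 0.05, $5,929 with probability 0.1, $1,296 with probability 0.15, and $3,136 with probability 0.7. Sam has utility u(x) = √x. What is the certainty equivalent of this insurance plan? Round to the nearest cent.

$2,975.70

E[u] = 0.05·√2025 + 0.1·√5929 + 0.15·√1296 + 0.7·√3136 = 0.05·45 + 0.1·77 + 0.15·36 + 0.7·56 = 54.55
CE = (54.55)² = 2975.7025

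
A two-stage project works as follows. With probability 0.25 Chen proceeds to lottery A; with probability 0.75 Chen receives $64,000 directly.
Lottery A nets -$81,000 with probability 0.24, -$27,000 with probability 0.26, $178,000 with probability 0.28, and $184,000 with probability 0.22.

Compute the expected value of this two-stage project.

$63,965

EV(A) = 0.24 × (-81000) + 0.26 × (-27000) + 0.28 × 178000 + 0.22 × 184000 = -19440 − 7020 + 49840 + 40480 = 63860
Branch B: 64000 (certain)
Overall = 0.25 × 63860 + 0.75 × 64000 = 15965 + 48000 = 63965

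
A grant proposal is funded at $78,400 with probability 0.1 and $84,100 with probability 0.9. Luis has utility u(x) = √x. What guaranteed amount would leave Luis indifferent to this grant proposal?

E[u] = 0.1·√78400 + 0.9·√84100 = 0.1·280 + 0.9·290 = 289
CE = (289)² = 83521

$83,521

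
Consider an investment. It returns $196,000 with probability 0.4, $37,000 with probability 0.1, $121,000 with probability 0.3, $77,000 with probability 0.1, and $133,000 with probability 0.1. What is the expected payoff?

$139,400

EV = 0.4 × 196000 + 0.1 × 37000 + 0.3 × 121000 + 0.1 × 77000 + 0.1 × 133000 = 78400 + 3700 + 36300 + 7700 + 13300 = 139400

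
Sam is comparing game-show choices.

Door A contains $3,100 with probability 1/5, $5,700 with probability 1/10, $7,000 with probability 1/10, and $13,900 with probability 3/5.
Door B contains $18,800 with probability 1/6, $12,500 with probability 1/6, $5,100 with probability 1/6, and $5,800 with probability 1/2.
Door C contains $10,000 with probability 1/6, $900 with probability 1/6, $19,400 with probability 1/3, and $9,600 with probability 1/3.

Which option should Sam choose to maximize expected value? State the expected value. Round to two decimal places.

Door A = 1/5 × 3100 + 1/10 × 5700 + 1/10 × 7000 + 3/5 × 13900 = 620 + 570 + 700 + 8340 = 10230
Door B = 1/6 × 18800 + 1/6 × 12500 + 1/6 × 5100 + 1/2 × 5800 = 3133.3333 + 2083.3333 + 850 + 2900 = 8966.6667
Door C = 1/6 × 10000 + 1/6 × 900 + 1/3 × 19400 + 1/3 × 9600 = 1666.6667 + 150 + 6466.6667 + 3200 = 11483.3333

Door C ($11,483.33)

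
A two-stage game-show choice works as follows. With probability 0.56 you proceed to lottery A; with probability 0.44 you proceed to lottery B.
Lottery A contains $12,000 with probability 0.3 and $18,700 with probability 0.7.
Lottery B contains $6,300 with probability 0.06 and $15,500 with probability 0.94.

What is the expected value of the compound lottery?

$15,923.52

EV(A) = 0.3 × 12000 + 0.7 × 18700 = 3600 + 13090 = 16690
EV(B) = 0.06 × 6300 + 0.94 × 15500 = 378 + 14570 = 14948
Overall = 0.56 × 16690 + 0.44 × 14948 = 9346.4 + 6577.12 = 15923.52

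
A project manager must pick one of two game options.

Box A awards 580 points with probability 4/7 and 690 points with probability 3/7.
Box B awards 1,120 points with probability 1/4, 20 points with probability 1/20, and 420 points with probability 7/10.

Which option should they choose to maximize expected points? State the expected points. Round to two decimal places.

Box A (627.14 points)

Box A = 4/7 × 580 + 3/7 × 690 = 331.4286 + 295.7143 = 627.1429
Box B = 1/4 × 1120 + 1/20 × 20 + 7/10 × 420 = 280 + 1 + 294 = 575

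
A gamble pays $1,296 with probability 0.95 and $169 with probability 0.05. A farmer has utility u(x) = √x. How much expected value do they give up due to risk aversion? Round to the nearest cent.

E[u] = 0.95·√1296 + 0.05·√169 = 0.95·36 + 0.05·13 = 34.85
CE = (34.85)² = 1214.5225
Risk premium = EV − CE = 1239.65 − 1214.5225 = 25.1275

$25.13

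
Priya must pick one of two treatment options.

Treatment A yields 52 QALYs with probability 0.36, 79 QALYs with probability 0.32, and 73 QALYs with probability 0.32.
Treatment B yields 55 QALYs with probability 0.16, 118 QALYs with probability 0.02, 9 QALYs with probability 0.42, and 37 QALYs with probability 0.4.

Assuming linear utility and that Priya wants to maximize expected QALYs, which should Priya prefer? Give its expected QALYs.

Treatment A = 0.36 × 52 + 0.32 × 79 + 0.32 × 73 = 18.72 + 25.28 + 23.36 = 67.36
Treatment B = 0.16 × 55 + 0.02 × 118 + 0.42 × 9 + 0.4 × 37 = 8.8 + 2.36 + 3.78 + 14.8 = 29.74

Treatment A (67.36 QALYs)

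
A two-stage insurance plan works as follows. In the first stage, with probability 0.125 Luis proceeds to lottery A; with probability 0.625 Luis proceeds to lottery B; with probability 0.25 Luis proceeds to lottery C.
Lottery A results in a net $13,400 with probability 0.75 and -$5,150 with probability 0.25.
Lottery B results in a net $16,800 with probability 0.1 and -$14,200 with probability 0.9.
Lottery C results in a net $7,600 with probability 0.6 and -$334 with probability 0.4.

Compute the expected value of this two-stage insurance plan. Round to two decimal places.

EV(A) = 0.75 × 13400 + 0.25 × (-5150) = 10050 − 1287.5 = 8762.5
EV(B) = 0.1 × 16800 + 0.9 × (-14200) = 1680 − 12780 = -11100
EV(C) = 0.6 × 7600 + 0.4 × (-334) = 4560 − 133.6 = 4426.4
Overall = 0.125 × 8762.5 + 0.625 × (-11100) + 0.25 × 4426.4 = 1095.3125 − 6937.5 + 1106.6 = -4735.5875

-$4,735.59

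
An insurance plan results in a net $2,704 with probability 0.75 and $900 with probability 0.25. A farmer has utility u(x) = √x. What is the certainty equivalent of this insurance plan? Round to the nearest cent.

E[u] = 0.75·√2704 + 0.25·√900 = 0.75·52 + 0.25·30 = 46.5
CE = (46.5)² = 2162.25

$2,162.25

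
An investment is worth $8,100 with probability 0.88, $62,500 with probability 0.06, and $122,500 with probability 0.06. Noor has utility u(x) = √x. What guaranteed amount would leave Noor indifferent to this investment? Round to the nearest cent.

E[u] = 0.88·√8100 + 0.06·√62500 + 0.06·√122500 = 0.88·90 + 0.06·250 + 0.06·350 = 115.2
CE = (115.2)² = 13271.04

$13,271.04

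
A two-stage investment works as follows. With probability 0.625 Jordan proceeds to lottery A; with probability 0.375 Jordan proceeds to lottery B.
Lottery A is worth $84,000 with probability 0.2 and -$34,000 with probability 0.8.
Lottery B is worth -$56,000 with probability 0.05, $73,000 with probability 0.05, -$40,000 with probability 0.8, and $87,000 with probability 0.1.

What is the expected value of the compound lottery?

-$14,918.75

EV(A) = 0.2 × 84000 + 0.8 × (-34000) = 16800 − 27200 = -10400
EV(B) = 0.05 × (-56000) + 0.05 × 73000 + 0.8 × (-40000) + 0.1 × 87000 = -2800 + 3650 − 32000 + 8700 = -22450
Overall = 0.625 × (-10400) + 0.375 × (-22450) = -6500 − 8418.75 = -14918.75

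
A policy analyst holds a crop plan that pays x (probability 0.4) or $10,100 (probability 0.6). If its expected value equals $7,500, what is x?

x = $3,600

0.4·x + 0.6·10100 = 7500
0.4·x = 7500 − 6060 = 1440
x = 1440 / 0.4 = 3600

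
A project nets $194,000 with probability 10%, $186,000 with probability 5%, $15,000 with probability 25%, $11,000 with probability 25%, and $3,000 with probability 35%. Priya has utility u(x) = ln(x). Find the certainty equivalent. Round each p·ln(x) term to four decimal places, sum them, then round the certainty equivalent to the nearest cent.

$11,578.44

E[u] = 0.1·ln(194000) + 0.05·ln(186000) + 0.25·ln(15000) + 0.25·ln(11000) + 0.35·ln(3000) = 1.2176 + 0.6067 + 2.4040 + 2.3264 + 2.8022 = 9.3569
CE = e^9.3569 ≈ 11578.44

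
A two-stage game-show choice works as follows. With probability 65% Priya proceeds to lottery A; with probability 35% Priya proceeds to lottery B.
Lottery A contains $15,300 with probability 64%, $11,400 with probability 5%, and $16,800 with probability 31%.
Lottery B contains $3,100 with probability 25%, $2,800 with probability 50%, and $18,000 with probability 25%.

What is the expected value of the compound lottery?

EV(A) = 0.64 × 15300 + 0.05 × 11400 + 0.31 × 16800 = 9792 + 570 + 5208 = 15570
EV(B) = 0.25 × 3100 + 0.5 × 2800 + 0.25 × 18000 = 775 + 1400 + 4500 = 6675
Overall = 0.65 × 15570 + 0.35 × 6675 = 10120.5 + 2336.25 = 12456.75

$12,456.75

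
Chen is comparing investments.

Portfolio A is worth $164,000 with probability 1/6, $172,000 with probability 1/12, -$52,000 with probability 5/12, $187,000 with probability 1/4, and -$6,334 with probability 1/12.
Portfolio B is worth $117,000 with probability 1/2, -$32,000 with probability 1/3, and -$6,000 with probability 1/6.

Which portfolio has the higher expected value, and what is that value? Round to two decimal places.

Portfolio A = 1/6 × 164000 + 1/12 × 172000 + 5/12 × (-52000) + 1/4 × 187000 + 1/12 × (-6334) = 27333.3333 + 14333.3333 − 21666.6667 + 46750 − 527.8333 = 66222.1667
Portfolio B = 1/2 × 117000 + 1/3 × (-32000) + 1/6 × (-6000) = 58500 − 10666.6667 − 1000 = 46833.3333

Portfolio A ($66,222.17)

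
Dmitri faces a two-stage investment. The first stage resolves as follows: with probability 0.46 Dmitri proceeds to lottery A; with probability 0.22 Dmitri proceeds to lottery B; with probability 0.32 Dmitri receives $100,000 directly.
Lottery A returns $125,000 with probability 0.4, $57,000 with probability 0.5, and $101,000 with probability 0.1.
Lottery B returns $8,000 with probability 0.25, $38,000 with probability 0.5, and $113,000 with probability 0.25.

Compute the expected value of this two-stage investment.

$83,591

EV(A) = 0.4 × 125000 + 0.5 × 57000 + 0.1 × 101000 = 50000 + 28500 + 10100 = 88600
EV(B) = 0.25 × 8000 + 0.5 × 38000 + 0.25 × 113000 = 2000 + 19000 + 28250 = 49250
Branch C: 100000 (certain)
Overall = 0.46 × 88600 + 0.22 × 49250 + 0.32 × 100000 = 40756 + 10835 + 32000 = 83591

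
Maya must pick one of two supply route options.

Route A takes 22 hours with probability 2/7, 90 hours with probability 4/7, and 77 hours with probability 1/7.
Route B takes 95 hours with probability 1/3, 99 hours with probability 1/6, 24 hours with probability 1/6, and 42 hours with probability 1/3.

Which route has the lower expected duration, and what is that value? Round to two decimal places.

Route B (66.17 hours)

Route A = 2/7 × 22 + 4/7 × 90 + 1/7 × 77 = 6.2857 + 51.4286 + 11 = 68.7143
Route B = 1/3 × 95 + 1/6 × 99 + 1/6 × 24 + 1/3 × 42 = 31.6667 + 16.5 + 4 + 14 = 66.1667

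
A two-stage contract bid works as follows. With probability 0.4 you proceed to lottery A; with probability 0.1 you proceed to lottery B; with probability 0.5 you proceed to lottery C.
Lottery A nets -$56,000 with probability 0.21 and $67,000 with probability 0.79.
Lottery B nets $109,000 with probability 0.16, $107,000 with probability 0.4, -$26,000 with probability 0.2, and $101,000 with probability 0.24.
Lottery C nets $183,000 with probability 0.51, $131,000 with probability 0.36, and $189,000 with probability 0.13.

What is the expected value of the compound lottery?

$106,926

EV(A) = 0.21 × (-56000) + 0.79 × 67000 = -11760 + 52930 = 41170
EV(B) = 0.16 × 109000 + 0.4 × 107000 + 0.2 × (-26000) + 0.24 × 101000 = 17440 + 42800 − 5200 + 24240 = 79280
EV(C) = 0.51 × 183000 + 0.36 × 131000 + 0.13 × 189000 = 93330 + 47160 + 24570 = 165060
Overall = 0.4 × 41170 + 0.1 × 79280 + 0.5 × 165060 = 16468 + 7928 + 82530 = 106926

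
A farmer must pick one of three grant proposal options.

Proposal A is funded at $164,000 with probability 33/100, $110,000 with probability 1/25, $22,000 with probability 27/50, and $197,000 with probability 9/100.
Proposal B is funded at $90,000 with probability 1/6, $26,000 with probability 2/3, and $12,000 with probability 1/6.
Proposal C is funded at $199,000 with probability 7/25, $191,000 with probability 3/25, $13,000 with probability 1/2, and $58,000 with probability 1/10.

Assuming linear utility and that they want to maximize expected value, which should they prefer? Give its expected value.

Proposal C ($90,940)

Proposal A = 33/100 × 164000 + 1/25 × 110000 + 27/50 × 22000 + 9/100 × 197000 = 54120 + 4400 + 11880 + 17730 = 88130
Proposal B = 1/6 × 90000 + 2/3 × 26000 + 1/6 × 12000 = 15000 + 17333.3333 + 2000 = 34333.3333
Proposal C = 7/25 × 199000 + 3/25 × 191000 + 1/2 × 13000 + 1/10 × 58000 = 55720 + 22920 + 6500 + 5800 = 90940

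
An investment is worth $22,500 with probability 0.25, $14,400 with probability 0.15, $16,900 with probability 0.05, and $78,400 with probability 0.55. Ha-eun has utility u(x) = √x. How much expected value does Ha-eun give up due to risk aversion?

E[u] = 0.25·√22500 + 0.15·√14400 + 0.05·√16900 + 0.55·√78400 = 0.25·150 + 0.15·120 + 0.05·130 + 0.55·280 = 216
CE = (216)² = 46656
Risk premium = EV − CE = 51750 − 46656 = 5094

$5,094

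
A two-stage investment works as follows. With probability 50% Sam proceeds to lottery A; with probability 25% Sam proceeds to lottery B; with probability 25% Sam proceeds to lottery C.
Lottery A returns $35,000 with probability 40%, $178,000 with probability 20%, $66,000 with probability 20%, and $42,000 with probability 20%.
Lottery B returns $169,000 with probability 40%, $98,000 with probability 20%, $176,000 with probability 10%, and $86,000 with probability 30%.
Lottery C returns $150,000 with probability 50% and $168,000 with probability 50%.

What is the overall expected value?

$108,000

EV(A) = 0.4 × 35000 + 0.2 × 178000 + 0.2 × 66000 + 0.2 × 42000 = 14000 + 35600 + 13200 + 8400 = 71200
EV(B) = 0.4 × 169000 + 0.2 × 98000 + 0.1 × 176000 + 0.3 × 86000 = 67600 + 19600 + 17600 + 25800 = 130600
EV(C) = 0.5 × 150000 + 0.5 × 168000 = 75000 + 84000 = 159000
Overall = 0.5 × 71200 + 0.25 × 130600 + 0.25 × 159000 = 35600 + 32650 + 39750 = 108000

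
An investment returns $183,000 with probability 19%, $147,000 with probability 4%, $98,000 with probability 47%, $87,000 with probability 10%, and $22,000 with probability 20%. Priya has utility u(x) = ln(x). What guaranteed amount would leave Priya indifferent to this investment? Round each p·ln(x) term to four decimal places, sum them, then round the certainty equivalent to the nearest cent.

E[u] = 0.19·ln(183000) + 0.04·ln(147000) + 0.47·ln(98000) + 0.1·ln(87000) + 0.2·ln(22000) = 2.3023 + 0.4759 + 5.4016 + 1.1374 + 1.9998 = 11.3170
CE = e^11.3170 ≈ 82207.35

$82,207.35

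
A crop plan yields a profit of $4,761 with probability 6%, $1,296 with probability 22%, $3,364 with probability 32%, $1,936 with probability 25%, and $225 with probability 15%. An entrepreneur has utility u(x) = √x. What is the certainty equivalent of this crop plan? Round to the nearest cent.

E[u] = 0.06·√4761 + 0.22·√1296 + 0.32·√3364 + 0.25·√1936 + 0.15·√225 = 0.06·69 + 0.22·36 + 0.32·58 + 0.25·44 + 0.15·15 = 43.87
CE = (43.87)² = 1924.5769

$1,924.58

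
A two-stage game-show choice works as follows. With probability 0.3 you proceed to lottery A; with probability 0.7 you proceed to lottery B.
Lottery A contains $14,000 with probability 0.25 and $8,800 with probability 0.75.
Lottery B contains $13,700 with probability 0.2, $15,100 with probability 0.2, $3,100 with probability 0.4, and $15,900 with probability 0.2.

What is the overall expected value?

EV(A) = 0.25 × 14000 + 0.75 × 8800 = 3500 + 6600 = 10100
EV(B) = 0.2 × 13700 + 0.2 × 15100 + 0.4 × 3100 + 0.2 × 15900 = 2740 + 3020 + 1240 + 3180 = 10180
Overall = 0.3 × 10100 + 0.7 × 10180 = 3030 + 7126 = 10156

$10,156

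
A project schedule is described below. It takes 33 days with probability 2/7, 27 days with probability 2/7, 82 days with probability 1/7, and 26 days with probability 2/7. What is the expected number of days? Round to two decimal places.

36.29 days

EV = 2/7 × 33 + 2/7 × 27 + 1/7 × 82 + 2/7 × 26 = 9.4286 + 7.7143 + 11.7143 + 7.4286 = 36.2857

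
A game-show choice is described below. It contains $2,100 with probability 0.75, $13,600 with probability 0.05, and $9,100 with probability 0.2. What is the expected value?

$4,075

EV = 0.75 × 2100 + 0.05 × 13600 + 0.2 × 9100 = 1575 + 680 + 1820 = 4075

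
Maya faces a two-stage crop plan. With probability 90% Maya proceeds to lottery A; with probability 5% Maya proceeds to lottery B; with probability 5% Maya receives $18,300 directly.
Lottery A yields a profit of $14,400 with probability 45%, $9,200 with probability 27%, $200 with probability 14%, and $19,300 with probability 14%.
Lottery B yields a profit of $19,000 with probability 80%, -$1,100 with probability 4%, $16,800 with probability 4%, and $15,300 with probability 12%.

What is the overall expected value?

$12,322.80

EV(A) = 0.45 × 14400 + 0.27 × 9200 + 0.14 × 200 + 0.14 × 19300 = 6480 + 2484 + 28 + 2702 = 11694
EV(B) = 0.8 × 19000 + 0.04 × (-1100) + 0.04 × 16800 + 0.12 × 15300 = 15200 − 44 + 672 + 1836 = 17664
Branch C: 18300 (certain)
Overall = 0.9 × 11694 + 0.05 × 17664 + 0.05 × 18300 = 10524.6 + 883.2 + 915 = 12322.8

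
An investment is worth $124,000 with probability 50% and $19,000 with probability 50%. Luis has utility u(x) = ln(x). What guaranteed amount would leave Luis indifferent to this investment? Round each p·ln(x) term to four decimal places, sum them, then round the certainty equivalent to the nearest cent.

E[u] = 0.5·ln(124000) + 0.5·ln(19000) = 5.8640 + 4.9261 = 10.7901
CE = e^10.7901 ≈ 48537.89

$48,537.89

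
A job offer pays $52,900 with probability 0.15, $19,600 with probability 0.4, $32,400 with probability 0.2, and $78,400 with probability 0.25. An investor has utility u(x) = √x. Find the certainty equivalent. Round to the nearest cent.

E[u] = 0.15·√52900 + 0.4·√19600 + 0.2·√32400 + 0.25·√78400 = 0.15·230 + 0.4·140 + 0.2·180 + 0.25·280 = 196.5
CE = (196.5)² = 38612.25

$38,612.25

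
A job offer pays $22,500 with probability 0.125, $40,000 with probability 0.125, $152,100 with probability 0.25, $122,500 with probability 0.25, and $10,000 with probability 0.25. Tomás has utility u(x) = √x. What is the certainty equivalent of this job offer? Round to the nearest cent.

$64,389.06

E[u] = 0.125·√22500 + 0.125·√40000 + 0.25·√152100 + 0.25·√122500 + 0.25·√10000 = 0.125·150 + 0.125·200 + 0.25·390 + 0.25·350 + 0.25·100 = 253.75
CE = (253.75)² = 64389.0625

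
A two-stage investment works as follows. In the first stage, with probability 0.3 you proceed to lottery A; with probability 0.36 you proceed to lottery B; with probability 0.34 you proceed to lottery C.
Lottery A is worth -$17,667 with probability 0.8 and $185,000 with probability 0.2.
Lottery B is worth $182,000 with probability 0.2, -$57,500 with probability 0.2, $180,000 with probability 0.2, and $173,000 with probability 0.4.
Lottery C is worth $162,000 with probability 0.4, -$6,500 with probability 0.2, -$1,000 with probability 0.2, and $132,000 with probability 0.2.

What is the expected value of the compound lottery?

$84,193.92

EV(A) = 0.8 × (-17667) + 0.2 × 185000 = -14133.6 + 37000 = 22866.4
EV(B) = 0.2 × 182000 + 0.2 × (-57500) + 0.2 × 180000 + 0.4 × 173000 = 36400 − 11500 + 36000 + 69200 = 130100
EV(C) = 0.4 × 162000 + 0.2 × (-6500) + 0.2 × (-1000) + 0.2 × 132000 = 64800 − 1300 − 200 + 26400 = 89700
Overall = 0.3 × 22866.4 + 0.36 × 130100 + 0.34 × 89700 = 6859.92 + 46836 + 30498 = 84193.92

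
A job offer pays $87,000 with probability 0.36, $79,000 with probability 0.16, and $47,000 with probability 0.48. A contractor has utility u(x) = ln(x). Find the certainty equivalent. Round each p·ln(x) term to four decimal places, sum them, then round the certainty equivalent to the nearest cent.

$63,748.44

E[u] = 0.36·ln(87000) + 0.16·ln(79000) + 0.48·ln(47000) = 4.0945 + 1.8044 + 5.1638 = 11.0627
CE = e^11.0627 ≈ 63748.44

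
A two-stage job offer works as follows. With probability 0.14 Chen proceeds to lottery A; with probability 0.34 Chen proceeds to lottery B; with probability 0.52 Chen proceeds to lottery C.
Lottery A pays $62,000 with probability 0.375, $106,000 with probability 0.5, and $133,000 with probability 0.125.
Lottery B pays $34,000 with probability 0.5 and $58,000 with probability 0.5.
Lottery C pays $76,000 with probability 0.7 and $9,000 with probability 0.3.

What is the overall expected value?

$57,710.50

EV(A) = 0.375 × 62000 + 0.5 × 106000 + 0.125 × 133000 = 23250 + 53000 + 16625 = 92875
EV(B) = 0.5 × 34000 + 0.5 × 58000 = 17000 + 29000 = 46000
EV(C) = 0.7 × 76000 + 0.3 × 9000 = 53200 + 2700 = 55900
Overall = 0.14 × 92875 + 0.34 × 46000 + 0.52 × 55900 = 13002.5 + 15640 + 29068 = 57710.5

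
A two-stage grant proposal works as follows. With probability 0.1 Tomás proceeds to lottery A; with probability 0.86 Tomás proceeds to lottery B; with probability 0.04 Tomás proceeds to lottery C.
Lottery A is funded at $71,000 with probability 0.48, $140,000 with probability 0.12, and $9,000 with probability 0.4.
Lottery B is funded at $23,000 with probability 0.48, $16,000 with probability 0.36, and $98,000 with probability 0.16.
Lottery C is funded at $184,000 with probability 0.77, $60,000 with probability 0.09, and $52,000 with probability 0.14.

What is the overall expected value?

EV(A) = 0.48 × 71000 + 0.12 × 140000 + 0.4 × 9000 = 34080 + 16800 + 3600 = 54480
EV(B) = 0.48 × 23000 + 0.36 × 16000 + 0.16 × 98000 = 11040 + 5760 + 15680 = 32480
EV(C) = 0.77 × 184000 + 0.09 × 60000 + 0.14 × 52000 = 141680 + 5400 + 7280 = 154360
Overall = 0.1 × 54480 + 0.86 × 32480 + 0.04 × 154360 = 5448 + 27932.8 + 6174.4 = 39555.2

$39,555.20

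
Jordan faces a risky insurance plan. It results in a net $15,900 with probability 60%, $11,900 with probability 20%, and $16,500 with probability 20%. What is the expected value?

$15,220

EV = 0.6 × 15900 + 0.2 × 11900 + 0.2 × 16500 = 9540 + 2380 + 3300 = 15220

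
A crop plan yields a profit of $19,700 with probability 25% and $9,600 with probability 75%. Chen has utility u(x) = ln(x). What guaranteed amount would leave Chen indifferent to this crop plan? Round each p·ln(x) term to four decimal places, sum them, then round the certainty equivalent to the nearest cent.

E[u] = 0.25·ln(19700) + 0.75·ln(9600) = 2.4721 + 6.8771 = 9.3492
CE = e^9.3492 ≈ 11489.63

$11,489.63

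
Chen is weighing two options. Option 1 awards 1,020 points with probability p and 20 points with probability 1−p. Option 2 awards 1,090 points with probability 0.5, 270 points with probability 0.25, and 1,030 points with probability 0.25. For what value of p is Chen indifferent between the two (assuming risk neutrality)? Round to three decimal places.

p = 0.850

EV(Option 2) = 0.5 × 1090 + 0.25 × 270 + 0.25 × 1030 = 545 + 67.5 + 257.5 = 870
p·1020 + (1−p)·20 = 870
1000p + 20 = 870
p = (870 − 20) / 1000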